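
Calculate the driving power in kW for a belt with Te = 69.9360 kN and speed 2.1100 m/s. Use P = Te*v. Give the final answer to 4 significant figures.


P = Te * v = 69.9360 * 2.1100
P = 147.6 kW


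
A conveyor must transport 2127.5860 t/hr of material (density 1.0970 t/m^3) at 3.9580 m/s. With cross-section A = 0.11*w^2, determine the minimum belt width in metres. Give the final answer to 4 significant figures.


A_req = 2127.5860 / (3.9580 * 1.0970 * 3600) = 0.136114 m^2
w = sqrt(0.136114 / 0.11)
w = 1.112 m


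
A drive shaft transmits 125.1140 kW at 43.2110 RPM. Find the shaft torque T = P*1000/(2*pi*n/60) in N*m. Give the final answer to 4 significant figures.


omega = 2*pi*43.2110/60 = 4.52505 rad/s
T = 125.1140*1000 / 4.52505
T = 27650 N*m


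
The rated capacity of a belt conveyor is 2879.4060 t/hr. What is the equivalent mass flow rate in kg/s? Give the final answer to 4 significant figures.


m_dot = 2879.4060 * 1000 / 3600
m_dot = 799.8 kg/s


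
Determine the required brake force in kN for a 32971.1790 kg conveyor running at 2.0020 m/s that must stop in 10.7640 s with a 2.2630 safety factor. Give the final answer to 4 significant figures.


F = 32971.1790 * 2.0020 / 10.7640 * 2.2630 / 1000
F = 13.88 kN


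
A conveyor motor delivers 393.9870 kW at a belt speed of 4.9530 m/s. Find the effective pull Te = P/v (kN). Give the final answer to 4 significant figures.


Te = P / v = 393.9870 / 4.9530
Te = 79.55 kN


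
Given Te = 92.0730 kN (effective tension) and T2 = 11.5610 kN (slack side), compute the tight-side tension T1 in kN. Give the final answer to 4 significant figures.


T1 = Te + T2 = 92.0730 + 11.5610
T1 = 103.6 kN


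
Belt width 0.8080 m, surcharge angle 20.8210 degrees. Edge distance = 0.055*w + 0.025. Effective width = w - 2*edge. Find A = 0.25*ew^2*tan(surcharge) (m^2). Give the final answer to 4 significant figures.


edge = 0.055*0.8080 + 0.025 = 0.06944 m
ew = 0.8080 - 2*0.06944 = 0.66912 m
A = 0.25 * 0.66912^2 * tan(20.8210 deg)
A = 0.04257 m^2


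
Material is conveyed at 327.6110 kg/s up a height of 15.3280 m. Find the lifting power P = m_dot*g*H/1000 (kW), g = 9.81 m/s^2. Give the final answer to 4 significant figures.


P = 327.6110 * 9.81 * 15.3280 / 1000
P = 49.26 kW


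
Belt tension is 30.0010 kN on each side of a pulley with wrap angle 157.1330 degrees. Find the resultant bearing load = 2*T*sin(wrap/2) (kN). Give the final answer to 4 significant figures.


F = 2 * 30.0010 * sin(157.1330/2 deg)
F = 58.81 kN


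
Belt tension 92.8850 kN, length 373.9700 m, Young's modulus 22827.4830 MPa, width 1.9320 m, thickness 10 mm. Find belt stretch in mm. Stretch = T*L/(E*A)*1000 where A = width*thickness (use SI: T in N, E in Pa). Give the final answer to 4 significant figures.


A = 1.9320 * 0.01 = 0.01932 m^2
Stretch = 92.8850*1000 * 373.9700 / (22827.4830e6 * 0.01932) * 1000
Stretch = 78.76 mm


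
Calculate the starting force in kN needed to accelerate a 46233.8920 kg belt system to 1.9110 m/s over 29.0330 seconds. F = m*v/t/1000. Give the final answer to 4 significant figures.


F = 46233.8920 * 1.9110 / 29.0330 / 1000
F = 3.043 kN


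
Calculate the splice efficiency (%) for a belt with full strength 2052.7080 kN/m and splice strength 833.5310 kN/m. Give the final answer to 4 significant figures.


Eff = 833.5310 / 2052.7080 * 100
Eff = 40.61 %


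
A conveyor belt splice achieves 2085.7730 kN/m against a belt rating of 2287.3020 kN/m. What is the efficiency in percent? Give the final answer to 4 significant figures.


Eff = 2085.7730 / 2287.3020 * 100
Eff = 91.19 %


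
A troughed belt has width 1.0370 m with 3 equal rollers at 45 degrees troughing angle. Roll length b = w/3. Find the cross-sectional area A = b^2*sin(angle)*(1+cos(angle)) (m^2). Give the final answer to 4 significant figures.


b = 1.0370/3 = 0.345667 m
A = 0.345667^2 * sin(45 deg) * (1 + cos(45 deg))
A = 0.1442 m^2


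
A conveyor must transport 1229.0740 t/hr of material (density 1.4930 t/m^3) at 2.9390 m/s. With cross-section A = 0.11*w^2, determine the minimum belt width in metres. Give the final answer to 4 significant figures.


A_req = 1229.0740 / (2.9390 * 1.4930 * 3600) = 0.0778065 m^2
w = sqrt(0.0778065 / 0.11)
w = 0.8410 m


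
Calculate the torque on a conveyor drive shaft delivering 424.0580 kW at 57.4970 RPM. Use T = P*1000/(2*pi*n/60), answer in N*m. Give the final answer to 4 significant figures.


omega = 2*pi*57.4970/60 = 6.02107 rad/s
T = 424.0580*1000 / 6.02107
T = 70430 N*m


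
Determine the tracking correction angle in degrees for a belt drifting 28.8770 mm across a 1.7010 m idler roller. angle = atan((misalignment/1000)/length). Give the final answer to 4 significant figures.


misalign_m = 28.8770 / 1000 = 0.028877 m
angle = atan(0.028877 / 1.7010)
angle = 0.9726 deg


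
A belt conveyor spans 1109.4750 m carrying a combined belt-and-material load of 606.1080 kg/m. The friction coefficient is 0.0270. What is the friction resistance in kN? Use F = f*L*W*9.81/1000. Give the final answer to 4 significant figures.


F = 0.0270 * 1109.4750 * 606.1080 * 9.81 / 1000
F = 178.1 kN


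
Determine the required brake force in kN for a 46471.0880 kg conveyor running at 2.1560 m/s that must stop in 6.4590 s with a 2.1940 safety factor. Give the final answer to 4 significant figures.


F = 46471.0880 * 2.1560 / 6.4590 * 2.1940 / 1000
F = 34.03 kN


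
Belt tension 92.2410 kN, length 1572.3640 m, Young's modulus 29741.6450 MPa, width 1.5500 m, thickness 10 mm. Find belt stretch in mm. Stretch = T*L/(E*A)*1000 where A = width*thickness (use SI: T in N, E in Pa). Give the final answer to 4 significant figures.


A = 1.5500 * 0.01 = 0.01550 m^2
Stretch = 92.2410*1000 * 1572.3640 / (29741.6450e6 * 0.01550) * 1000
Stretch = 314.6 mm


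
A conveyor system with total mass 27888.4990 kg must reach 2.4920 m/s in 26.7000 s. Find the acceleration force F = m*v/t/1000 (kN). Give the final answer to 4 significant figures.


F = 27888.4990 * 2.4920 / 26.7000 / 1000
F = 2.603 kN


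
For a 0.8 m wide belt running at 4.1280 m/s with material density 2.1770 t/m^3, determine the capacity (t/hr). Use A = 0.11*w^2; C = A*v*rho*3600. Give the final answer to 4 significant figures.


A = 0.11 * 0.8^2 = 0.0704 m^2
C = 0.0704 * 4.1280 * 2.1770 * 3600
C = 2278 t/hr


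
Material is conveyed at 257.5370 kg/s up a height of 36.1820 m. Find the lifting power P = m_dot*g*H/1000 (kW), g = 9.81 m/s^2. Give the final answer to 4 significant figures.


P = 257.5370 * 9.81 * 36.1820 / 1000
P = 91.41 kW


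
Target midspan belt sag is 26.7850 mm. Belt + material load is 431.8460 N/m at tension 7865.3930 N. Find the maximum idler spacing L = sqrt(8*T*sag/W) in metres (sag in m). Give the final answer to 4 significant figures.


sag = 26.7850/1000 = 0.026785 m
L = sqrt(8 * 7865.3930 * 0.026785 / 431.8460)
L = 1.976 m


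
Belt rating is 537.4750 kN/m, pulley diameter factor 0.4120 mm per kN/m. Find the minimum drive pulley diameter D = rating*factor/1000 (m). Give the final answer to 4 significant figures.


D = 537.4750 * 0.4120 / 1000
D = 0.2214 m


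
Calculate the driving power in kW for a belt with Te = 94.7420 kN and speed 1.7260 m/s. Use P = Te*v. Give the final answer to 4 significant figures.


P = Te * v = 94.7420 * 1.7260
P = 163.5 kW


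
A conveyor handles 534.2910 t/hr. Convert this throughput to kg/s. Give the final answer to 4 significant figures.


m_dot = 534.2910 * 1000 / 3600
m_dot = 148.4 kg/s


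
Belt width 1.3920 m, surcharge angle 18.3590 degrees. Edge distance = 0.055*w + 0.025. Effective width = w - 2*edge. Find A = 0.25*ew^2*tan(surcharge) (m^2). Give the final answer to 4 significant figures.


edge = 0.055*1.3920 + 0.025 = 0.10156 m
ew = 1.3920 - 2*0.10156 = 1.18888 m
A = 0.25 * 1.18888^2 * tan(18.3590 deg)
A = 0.1173 m^2


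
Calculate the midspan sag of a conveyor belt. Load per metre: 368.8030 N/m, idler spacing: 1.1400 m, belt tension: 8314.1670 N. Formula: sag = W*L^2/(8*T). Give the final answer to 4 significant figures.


sag = 368.8030 * 1.1400^2 / (8 * 8314.1670)
sag = 0.007206 m


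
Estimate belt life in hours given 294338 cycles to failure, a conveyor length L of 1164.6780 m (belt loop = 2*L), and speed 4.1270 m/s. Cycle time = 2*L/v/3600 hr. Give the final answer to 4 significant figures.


cycle_time = 2 * 1164.6780 / 4.1270 / 3600 = 0.156783 hr
life = 294338 * 0.156783 = 46150 hours


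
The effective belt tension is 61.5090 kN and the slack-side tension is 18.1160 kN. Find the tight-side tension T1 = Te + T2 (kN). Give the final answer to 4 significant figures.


T1 = Te + T2 = 61.5090 + 18.1160
T1 = 79.62 kN


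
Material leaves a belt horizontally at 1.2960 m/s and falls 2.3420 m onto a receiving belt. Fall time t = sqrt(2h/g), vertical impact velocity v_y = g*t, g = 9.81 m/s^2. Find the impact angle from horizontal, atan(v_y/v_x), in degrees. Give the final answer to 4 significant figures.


t = sqrt(2*2.3420/9.81) = 0.690993 s
v_y = 9.81 * 0.690993 = 6.77864 m/s
angle = atan(6.77864 / 1.2960) = 79.18 deg


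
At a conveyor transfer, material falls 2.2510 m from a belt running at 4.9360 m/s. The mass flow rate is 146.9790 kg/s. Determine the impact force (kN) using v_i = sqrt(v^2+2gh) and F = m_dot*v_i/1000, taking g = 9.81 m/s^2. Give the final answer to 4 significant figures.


v_i = sqrt(4.9360^2 + 2*9.81*2.2510) = 8.27821 m/s
F = 146.9790 * 8.27821 / 1000
F = 1.217 kN


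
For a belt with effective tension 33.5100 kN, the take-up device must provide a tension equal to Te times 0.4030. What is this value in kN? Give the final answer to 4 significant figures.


T_tu = 33.5100 * 0.4030
T_tu = 13.50 kN


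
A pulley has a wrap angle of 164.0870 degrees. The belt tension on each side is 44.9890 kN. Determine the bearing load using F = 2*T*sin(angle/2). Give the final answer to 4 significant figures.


F = 2 * 44.9890 * sin(164.0870/2 deg)
F = 89.11 kN


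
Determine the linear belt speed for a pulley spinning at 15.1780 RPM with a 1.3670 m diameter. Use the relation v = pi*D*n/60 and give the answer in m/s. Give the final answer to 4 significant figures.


v = pi * 1.3670 * 15.1780 / 60
v = 1.086 m/s


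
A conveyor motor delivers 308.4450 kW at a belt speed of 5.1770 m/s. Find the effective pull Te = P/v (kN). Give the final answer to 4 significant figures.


Te = P / v = 308.4450 / 5.1770
Te = 59.58 kN


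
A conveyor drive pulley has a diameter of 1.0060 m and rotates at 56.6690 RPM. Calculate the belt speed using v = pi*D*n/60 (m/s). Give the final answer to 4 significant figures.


v = pi * 1.0060 * 56.6690 / 60
v = 2.985 m/s


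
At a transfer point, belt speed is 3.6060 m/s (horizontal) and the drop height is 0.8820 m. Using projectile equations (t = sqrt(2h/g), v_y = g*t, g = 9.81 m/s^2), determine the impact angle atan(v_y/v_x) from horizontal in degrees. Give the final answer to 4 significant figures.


t = sqrt(2*0.8820/9.81) = 0.424048 s
v_y = 9.81 * 0.424048 = 4.15991 m/s
angle = atan(4.15991 / 3.6060) = 49.08 deg


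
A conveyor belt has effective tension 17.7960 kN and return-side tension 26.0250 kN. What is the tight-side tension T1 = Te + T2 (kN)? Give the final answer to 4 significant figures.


T1 = Te + T2 = 17.7960 + 26.0250
T1 = 43.82 kN


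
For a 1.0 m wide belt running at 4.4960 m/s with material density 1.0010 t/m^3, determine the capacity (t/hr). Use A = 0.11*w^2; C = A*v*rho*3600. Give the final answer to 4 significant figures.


A = 0.11 * 1.0^2 = 0.11 m^2
C = 0.11 * 4.4960 * 1.0010 * 3600
C = 1782 t/hr


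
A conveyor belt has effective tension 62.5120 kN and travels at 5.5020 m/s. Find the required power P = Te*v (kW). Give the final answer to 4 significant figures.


P = Te * v = 62.5120 * 5.5020
P = 343.9 kW


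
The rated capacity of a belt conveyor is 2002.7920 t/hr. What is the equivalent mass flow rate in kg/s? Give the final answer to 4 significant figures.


m_dot = 2002.7920 * 1000 / 3600
m_dot = 556.3 kg/s


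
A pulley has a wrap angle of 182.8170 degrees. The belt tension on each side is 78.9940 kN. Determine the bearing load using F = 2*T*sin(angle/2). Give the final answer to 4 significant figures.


F = 2 * 78.9940 * sin(182.8170/2 deg)
F = 157.9 kN


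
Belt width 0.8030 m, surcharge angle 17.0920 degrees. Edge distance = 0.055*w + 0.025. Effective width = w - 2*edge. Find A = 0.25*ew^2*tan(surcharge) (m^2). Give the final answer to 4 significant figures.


edge = 0.055*0.8030 + 0.025 = 0.069165 m
ew = 0.8030 - 2*0.069165 = 0.66467 m
A = 0.25 * 0.66467^2 * tan(17.0920 deg)
A = 0.03396 m^2


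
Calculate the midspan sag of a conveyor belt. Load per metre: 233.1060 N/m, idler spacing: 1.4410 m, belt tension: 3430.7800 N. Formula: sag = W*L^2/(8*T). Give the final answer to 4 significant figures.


sag = 233.1060 * 1.4410^2 / (8 * 3430.7800)
sag = 0.01764 m


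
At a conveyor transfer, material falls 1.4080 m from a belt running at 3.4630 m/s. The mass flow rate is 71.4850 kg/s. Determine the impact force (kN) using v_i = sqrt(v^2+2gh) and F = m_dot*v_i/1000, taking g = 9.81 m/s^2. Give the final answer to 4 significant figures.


v_i = sqrt(3.4630^2 + 2*9.81*1.4080) = 6.29423 m/s
F = 71.4850 * 6.29423 / 1000
F = 0.4499 kN


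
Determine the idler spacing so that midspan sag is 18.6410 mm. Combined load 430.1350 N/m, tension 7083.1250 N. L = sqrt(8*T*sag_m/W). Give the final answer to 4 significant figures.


sag = 18.6410/1000 = 0.018641 m
L = sqrt(8 * 7083.1250 * 0.018641 / 430.1350)
L = 1.567 m


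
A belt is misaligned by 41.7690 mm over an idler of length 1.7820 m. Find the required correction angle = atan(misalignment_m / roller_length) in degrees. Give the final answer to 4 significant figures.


misalign_m = 41.7690 / 1000 = 0.041769 m
angle = atan(0.041769 / 1.7820)
angle = 1.343 deg


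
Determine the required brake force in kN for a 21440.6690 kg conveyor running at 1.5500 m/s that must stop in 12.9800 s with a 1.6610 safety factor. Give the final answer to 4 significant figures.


F = 21440.6690 * 1.5500 / 12.9800 * 1.6610 / 1000
F = 4.253 kN


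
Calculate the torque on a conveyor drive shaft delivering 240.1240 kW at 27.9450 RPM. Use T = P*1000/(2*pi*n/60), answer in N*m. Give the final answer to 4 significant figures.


omega = 2*pi*27.9450/60 = 2.92639 rad/s
T = 240.1240*1000 / 2.92639
T = 82050 N*m


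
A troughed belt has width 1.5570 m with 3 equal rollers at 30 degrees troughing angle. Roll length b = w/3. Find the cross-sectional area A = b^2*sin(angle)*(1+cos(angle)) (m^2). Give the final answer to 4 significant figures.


b = 1.5570/3 = 0.519 m
A = 0.519^2 * sin(30 deg) * (1 + cos(30 deg))
A = 0.2513 m^2


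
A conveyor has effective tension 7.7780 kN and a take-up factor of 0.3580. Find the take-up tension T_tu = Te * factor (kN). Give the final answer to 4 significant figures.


T_tu = 7.7780 * 0.3580
T_tu = 2.785 kN


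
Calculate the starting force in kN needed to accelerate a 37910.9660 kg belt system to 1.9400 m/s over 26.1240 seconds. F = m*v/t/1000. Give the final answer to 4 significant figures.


F = 37910.9660 * 1.9400 / 26.1240 / 1000
F = 2.815 kN


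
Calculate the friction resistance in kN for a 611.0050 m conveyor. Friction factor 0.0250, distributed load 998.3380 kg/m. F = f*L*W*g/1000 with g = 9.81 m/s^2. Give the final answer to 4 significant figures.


F = 0.0250 * 611.0050 * 998.3380 * 9.81 / 1000
F = 149.6 kN


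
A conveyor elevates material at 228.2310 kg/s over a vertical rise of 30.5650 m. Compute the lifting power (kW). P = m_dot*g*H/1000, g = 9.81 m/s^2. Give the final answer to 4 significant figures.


P = 228.2310 * 9.81 * 30.5650 / 1000
P = 68.43 kW


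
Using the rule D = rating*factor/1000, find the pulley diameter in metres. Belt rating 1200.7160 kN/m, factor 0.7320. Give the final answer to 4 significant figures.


D = 1200.7160 * 0.7320 / 1000
D = 0.8789 m


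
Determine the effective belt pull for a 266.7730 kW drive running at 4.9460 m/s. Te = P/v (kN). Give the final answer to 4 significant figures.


Te = P / v = 266.7730 / 4.9460
Te = 53.94 kN


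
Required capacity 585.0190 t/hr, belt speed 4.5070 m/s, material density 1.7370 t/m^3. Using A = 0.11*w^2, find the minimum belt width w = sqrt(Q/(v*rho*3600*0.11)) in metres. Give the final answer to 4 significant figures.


A_req = 585.0190 / (4.5070 * 1.7370 * 3600) = 0.0207577 m^2
w = sqrt(0.0207577 / 0.11)
w = 0.4344 m


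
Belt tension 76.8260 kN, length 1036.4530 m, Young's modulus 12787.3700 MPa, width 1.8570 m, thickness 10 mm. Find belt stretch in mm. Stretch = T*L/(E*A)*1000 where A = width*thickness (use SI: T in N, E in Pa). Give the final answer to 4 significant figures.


A = 1.8570 * 0.01 = 0.01857 m^2
Stretch = 76.8260*1000 * 1036.4530 / (12787.3700e6 * 0.01857) * 1000
Stretch = 335.3 mm


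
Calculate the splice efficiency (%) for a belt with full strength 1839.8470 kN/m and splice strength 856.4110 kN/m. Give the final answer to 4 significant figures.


Eff = 856.4110 / 1839.8470 * 100
Eff = 46.55 %


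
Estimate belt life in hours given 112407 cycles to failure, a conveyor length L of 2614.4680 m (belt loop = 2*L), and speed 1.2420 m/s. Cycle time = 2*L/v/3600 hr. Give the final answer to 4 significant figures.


cycle_time = 2 * 2614.4680 / 1.2420 / 3600 = 1.16947 hr
life = 112407 * 1.16947 = 131500 hours


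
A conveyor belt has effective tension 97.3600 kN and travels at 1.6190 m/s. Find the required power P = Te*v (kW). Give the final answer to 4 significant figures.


P = Te * v = 97.3600 * 1.6190
P = 157.6 kW


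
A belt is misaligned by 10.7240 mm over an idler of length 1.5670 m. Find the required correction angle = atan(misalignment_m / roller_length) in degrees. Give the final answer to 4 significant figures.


misalign_m = 10.7240 / 1000 = 0.010724 m
angle = atan(0.010724 / 1.5670)
angle = 0.3921 deg


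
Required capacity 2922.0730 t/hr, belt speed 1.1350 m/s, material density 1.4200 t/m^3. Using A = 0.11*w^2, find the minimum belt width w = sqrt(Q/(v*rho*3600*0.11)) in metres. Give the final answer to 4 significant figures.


A_req = 2922.0730 / (1.1350 * 1.4200 * 3600) = 0.503622 m^2
w = sqrt(0.503622 / 0.11)
w = 2.140 m


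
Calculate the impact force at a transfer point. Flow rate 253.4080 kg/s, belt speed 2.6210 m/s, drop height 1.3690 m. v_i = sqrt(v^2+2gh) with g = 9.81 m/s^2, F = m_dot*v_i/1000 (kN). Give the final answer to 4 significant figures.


v_i = sqrt(2.6210^2 + 2*9.81*1.3690) = 5.8077 m/s
F = 253.4080 * 5.8077 / 1000
F = 1.472 kN


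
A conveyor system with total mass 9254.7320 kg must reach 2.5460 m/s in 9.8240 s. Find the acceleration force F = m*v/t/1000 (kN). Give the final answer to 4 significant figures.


F = 9254.7320 * 2.5460 / 9.8240 / 1000
F = 2.398 kN


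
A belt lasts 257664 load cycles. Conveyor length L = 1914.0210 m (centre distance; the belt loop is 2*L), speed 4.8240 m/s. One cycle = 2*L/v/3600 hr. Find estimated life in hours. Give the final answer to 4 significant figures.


cycle_time = 2 * 1914.0210 / 4.8240 / 3600 = 0.220428 hr
life = 257664 * 0.220428 = 56800 hours


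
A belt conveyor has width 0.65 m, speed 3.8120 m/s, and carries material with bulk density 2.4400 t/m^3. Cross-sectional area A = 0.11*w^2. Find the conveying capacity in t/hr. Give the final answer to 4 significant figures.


A = 0.11 * 0.65^2 = 0.046475 m^2
C = 0.046475 * 3.8120 * 2.4400 * 3600
C = 1556 t/hr


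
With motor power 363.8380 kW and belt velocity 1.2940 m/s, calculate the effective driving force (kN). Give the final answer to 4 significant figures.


Te = P / v = 363.8380 / 1.2940
Te = 281.2 kN


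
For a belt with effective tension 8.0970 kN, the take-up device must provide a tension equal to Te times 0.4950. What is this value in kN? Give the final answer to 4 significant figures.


T_tu = 8.0970 * 0.4950
T_tu = 4.008 kN


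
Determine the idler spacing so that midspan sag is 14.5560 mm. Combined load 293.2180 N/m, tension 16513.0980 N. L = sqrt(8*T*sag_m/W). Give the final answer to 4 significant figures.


sag = 14.5560/1000 = 0.014556 m
L = sqrt(8 * 16513.0980 * 0.014556 / 293.2180)
L = 2.561 m


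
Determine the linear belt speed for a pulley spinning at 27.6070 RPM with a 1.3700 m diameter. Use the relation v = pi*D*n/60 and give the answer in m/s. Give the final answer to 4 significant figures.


v = pi * 1.3700 * 27.6070 / 60
v = 1.980 m/s


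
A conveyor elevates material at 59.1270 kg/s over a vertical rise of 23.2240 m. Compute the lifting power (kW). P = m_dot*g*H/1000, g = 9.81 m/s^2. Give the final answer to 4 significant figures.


P = 59.1270 * 9.81 * 23.2240 / 1000
P = 13.47 kW


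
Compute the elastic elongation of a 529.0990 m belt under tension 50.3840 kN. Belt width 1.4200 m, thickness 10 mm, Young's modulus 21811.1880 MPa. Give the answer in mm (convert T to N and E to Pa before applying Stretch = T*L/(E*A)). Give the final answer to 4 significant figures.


A = 1.4200 * 0.01 = 0.01420 m^2
Stretch = 50.3840*1000 * 529.0990 / (21811.1880e6 * 0.01420) * 1000
Stretch = 86.07 mm


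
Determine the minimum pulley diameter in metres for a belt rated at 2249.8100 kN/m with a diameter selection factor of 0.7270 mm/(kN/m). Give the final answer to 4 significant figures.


D = 2249.8100 * 0.7270 / 1000
D = 1.636 m


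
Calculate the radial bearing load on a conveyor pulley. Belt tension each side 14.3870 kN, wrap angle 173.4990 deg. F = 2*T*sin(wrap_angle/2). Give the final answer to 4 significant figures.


F = 2 * 14.3870 * sin(173.4990/2 deg)
F = 28.73 kN


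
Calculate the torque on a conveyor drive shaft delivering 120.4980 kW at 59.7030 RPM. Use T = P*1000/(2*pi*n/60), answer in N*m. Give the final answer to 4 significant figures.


omega = 2*pi*59.7030/60 = 6.25208 rad/s
T = 120.4980*1000 / 6.25208
T = 19270 N*m


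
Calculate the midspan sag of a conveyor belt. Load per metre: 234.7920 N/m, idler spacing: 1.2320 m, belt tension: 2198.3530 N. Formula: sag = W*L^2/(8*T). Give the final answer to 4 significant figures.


sag = 234.7920 * 1.2320^2 / (8 * 2198.3530)
sag = 0.02026 m


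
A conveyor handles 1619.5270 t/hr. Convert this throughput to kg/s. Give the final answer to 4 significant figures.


m_dot = 1619.5270 * 1000 / 3600
m_dot = 449.9 kg/s


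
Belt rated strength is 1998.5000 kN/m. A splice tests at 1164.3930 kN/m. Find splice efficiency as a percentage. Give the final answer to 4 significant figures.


Eff = 1164.3930 / 1998.5000 * 100
Eff = 58.26 %


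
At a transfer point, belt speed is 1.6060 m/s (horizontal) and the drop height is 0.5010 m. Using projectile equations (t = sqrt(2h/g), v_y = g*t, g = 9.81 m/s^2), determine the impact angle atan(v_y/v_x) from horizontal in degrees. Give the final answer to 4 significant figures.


t = sqrt(2*0.5010/9.81) = 0.319595 s
v_y = 9.81 * 0.319595 = 3.13523 m/s
angle = atan(3.13523 / 1.6060) = 62.88 deg


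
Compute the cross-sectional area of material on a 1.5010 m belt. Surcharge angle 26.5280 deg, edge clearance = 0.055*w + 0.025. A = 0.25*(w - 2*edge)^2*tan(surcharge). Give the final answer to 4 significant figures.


edge = 0.055*1.5010 + 0.025 = 0.107555 m
ew = 1.5010 - 2*0.107555 = 1.28589 m
A = 0.25 * 1.28589^2 * tan(26.5280 deg)
A = 0.2064 m^2


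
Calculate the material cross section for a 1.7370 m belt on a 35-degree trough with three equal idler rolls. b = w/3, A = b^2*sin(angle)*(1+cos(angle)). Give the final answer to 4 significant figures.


b = 1.7370/3 = 0.579 m
A = 0.579^2 * sin(35 deg) * (1 + cos(35 deg))
A = 0.3498 m^2


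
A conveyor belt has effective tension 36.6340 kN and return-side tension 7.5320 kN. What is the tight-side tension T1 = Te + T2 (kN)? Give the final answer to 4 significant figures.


T1 = Te + T2 = 36.6340 + 7.5320
T1 = 44.17 kN


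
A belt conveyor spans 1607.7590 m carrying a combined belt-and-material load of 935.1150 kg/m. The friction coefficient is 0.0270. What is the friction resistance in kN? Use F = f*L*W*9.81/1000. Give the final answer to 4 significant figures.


F = 0.0270 * 1607.7590 * 935.1150 * 9.81 / 1000
F = 398.2 kN


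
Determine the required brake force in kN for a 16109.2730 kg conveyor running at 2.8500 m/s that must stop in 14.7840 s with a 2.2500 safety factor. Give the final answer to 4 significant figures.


F = 16109.2730 * 2.8500 / 14.7840 * 2.2500 / 1000
F = 6.987 kN


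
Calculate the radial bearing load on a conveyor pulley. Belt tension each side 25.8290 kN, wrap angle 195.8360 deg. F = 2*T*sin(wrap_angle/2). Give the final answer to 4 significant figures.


F = 2 * 25.8290 * sin(195.8360/2 deg)
F = 51.17 kN


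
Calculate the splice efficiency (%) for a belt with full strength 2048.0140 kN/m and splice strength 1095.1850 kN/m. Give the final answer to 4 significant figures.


Eff = 1095.1850 / 2048.0140 * 100
Eff = 53.48 %


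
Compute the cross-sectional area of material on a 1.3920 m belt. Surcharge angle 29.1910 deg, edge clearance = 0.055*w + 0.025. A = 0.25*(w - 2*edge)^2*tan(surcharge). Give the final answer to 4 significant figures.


edge = 0.055*1.3920 + 0.025 = 0.10156 m
ew = 1.3920 - 2*0.10156 = 1.18888 m
A = 0.25 * 1.18888^2 * tan(29.1910 deg)
A = 0.1974 m^2


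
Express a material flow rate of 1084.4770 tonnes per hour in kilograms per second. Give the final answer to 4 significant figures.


m_dot = 1084.4770 * 1000 / 3600
m_dot = 301.2 kg/s


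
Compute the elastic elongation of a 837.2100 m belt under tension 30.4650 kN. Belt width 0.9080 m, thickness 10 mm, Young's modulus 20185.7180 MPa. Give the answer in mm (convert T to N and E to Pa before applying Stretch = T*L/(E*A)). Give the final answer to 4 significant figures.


A = 0.9080 * 0.01 = 0.00908 m^2
Stretch = 30.4650*1000 * 837.2100 / (20185.7180e6 * 0.00908) * 1000
Stretch = 139.2 mm


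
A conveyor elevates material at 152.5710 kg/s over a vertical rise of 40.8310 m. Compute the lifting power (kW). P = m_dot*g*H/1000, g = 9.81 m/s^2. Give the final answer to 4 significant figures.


P = 152.5710 * 9.81 * 40.8310 / 1000
P = 61.11 kW


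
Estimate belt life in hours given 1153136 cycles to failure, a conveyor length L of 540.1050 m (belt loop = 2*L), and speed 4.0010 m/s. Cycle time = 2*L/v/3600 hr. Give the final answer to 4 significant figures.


cycle_time = 2 * 540.1050 / 4.0010 / 3600 = 0.0749958 hr
life = 1153136 * 0.0749958 = 86480 hours


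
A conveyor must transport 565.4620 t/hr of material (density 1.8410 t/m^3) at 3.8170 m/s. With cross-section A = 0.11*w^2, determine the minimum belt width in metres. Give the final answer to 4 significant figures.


A_req = 565.4620 / (3.8170 * 1.8410 * 3600) = 0.0223524 m^2
w = sqrt(0.0223524 / 0.11)
w = 0.4508 m


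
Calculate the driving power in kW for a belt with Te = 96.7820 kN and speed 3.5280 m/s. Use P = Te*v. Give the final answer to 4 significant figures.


P = Te * v = 96.7820 * 3.5280
P = 341.4 kW


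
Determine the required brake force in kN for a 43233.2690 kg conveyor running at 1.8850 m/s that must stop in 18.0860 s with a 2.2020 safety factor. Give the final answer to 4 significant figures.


F = 43233.2690 * 1.8850 / 18.0860 * 2.2020 / 1000
F = 9.922 kN


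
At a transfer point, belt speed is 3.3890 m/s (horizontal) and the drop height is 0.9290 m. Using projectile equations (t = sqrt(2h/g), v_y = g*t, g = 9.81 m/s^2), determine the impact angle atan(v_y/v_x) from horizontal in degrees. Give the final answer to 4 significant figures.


t = sqrt(2*0.9290/9.81) = 0.435199 s
v_y = 9.81 * 0.435199 = 4.2693 m/s
angle = atan(4.2693 / 3.3890) = 51.56 deg


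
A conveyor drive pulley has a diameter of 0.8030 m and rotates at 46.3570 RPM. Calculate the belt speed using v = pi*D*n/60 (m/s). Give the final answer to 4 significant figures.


v = pi * 0.8030 * 46.3570 / 60
v = 1.949 m/s


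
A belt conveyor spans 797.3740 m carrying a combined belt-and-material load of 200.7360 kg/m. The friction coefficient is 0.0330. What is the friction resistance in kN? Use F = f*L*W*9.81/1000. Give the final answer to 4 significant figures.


F = 0.0330 * 797.3740 * 200.7360 * 9.81 / 1000
F = 51.82 kN


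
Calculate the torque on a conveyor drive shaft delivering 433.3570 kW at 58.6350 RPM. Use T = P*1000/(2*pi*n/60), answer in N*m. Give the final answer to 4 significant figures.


omega = 2*pi*58.6350/60 = 6.14024 rad/s
T = 433.3570*1000 / 6.14024
T = 70580 N*m


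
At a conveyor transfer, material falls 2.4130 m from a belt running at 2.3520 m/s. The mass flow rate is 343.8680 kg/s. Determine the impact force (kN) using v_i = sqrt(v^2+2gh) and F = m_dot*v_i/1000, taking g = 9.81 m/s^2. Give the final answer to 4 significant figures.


v_i = sqrt(2.3520^2 + 2*9.81*2.4130) = 7.27152 m/s
F = 343.8680 * 7.27152 / 1000
F = 2.500 kN


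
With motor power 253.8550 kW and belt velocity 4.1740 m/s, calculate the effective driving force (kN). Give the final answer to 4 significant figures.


Te = P / v = 253.8550 / 4.1740
Te = 60.82 kN


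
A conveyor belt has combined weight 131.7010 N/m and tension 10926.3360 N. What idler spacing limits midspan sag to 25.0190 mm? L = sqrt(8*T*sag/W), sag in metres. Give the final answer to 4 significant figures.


sag = 25.0190/1000 = 0.025019 m
L = sqrt(8 * 10926.3360 * 0.025019 / 131.7010)
L = 4.075 m


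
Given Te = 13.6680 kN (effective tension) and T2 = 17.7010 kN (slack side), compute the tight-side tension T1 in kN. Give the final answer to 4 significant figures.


T1 = Te + T2 = 13.6680 + 17.7010
T1 = 31.37 kN


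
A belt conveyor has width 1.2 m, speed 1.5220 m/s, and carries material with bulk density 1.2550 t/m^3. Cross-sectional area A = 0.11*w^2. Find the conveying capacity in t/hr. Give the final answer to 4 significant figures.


A = 0.11 * 1.2^2 = 0.1584 m^2
C = 0.1584 * 1.5220 * 1.2550 * 3600
C = 1089 t/hr


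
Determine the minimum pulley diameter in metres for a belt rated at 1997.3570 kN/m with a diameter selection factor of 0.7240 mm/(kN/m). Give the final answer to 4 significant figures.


D = 1997.3570 * 0.7240 / 1000
D = 1.446 m


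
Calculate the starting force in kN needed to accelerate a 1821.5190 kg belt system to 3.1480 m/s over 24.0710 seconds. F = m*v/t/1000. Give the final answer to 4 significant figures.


F = 1821.5190 * 3.1480 / 24.0710 / 1000
F = 0.2382 kN


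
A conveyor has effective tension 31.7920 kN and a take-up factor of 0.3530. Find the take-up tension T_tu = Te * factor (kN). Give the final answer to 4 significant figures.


T_tu = 31.7920 * 0.3530
T_tu = 11.22 kN


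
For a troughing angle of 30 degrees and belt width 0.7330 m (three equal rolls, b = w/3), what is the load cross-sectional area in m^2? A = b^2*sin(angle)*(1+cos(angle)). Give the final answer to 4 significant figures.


b = 0.7330/3 = 0.244333 m
A = 0.244333^2 * sin(30 deg) * (1 + cos(30 deg))
A = 0.05570 m^2


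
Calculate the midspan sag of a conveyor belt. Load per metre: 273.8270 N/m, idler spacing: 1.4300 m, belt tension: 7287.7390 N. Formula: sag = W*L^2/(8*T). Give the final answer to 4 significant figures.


sag = 273.8270 * 1.4300^2 / (8 * 7287.7390)
sag = 0.009604 m


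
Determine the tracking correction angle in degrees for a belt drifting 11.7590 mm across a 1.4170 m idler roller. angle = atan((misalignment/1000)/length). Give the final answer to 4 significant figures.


misalign_m = 11.7590 / 1000 = 0.011759 m
angle = atan(0.011759 / 1.4170)
angle = 0.4755 deg


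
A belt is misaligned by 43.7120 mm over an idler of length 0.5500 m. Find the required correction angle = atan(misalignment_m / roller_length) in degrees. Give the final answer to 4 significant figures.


misalign_m = 43.7120 / 1000 = 0.043712 m
angle = atan(0.043712 / 0.5500)
angle = 4.544 deg


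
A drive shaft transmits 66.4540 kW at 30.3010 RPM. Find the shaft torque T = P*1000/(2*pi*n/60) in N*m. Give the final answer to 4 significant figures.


omega = 2*pi*30.3010/60 = 3.17311 rad/s
T = 66.4540*1000 / 3.17311
T = 20940 N*m


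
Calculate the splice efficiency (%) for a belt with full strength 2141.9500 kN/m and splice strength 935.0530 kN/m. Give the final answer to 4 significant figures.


Eff = 935.0530 / 2141.9500 * 100
Eff = 43.65 %


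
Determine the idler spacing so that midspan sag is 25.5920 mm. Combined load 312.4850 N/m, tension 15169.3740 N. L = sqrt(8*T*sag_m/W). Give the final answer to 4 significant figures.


sag = 25.5920/1000 = 0.025592 m
L = sqrt(8 * 15169.3740 * 0.025592 / 312.4850)
L = 3.153 m


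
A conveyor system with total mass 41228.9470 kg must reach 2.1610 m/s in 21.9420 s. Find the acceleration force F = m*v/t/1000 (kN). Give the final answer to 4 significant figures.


F = 41228.9470 * 2.1610 / 21.9420 / 1000
F = 4.061 kN


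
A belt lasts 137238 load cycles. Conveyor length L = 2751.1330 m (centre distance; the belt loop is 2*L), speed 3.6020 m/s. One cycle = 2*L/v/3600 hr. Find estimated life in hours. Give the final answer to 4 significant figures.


cycle_time = 2 * 2751.1330 / 3.6020 / 3600 = 0.424322 hr
life = 137238 * 0.424322 = 58230 hours


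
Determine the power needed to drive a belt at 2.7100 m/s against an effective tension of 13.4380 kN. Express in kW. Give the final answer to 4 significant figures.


P = Te * v = 13.4380 * 2.7100
P = 36.42 kW


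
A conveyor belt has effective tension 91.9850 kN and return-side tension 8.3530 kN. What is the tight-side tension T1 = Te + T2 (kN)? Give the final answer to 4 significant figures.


T1 = Te + T2 = 91.9850 + 8.3530
T1 = 100.3 kN


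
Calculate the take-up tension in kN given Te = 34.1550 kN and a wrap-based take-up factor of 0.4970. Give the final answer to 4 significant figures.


T_tu = 34.1550 * 0.4970
T_tu = 16.98 kN


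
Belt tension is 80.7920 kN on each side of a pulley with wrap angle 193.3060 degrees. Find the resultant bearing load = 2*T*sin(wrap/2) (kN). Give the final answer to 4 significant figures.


F = 2 * 80.7920 * sin(193.3060/2 deg)
F = 160.5 kN


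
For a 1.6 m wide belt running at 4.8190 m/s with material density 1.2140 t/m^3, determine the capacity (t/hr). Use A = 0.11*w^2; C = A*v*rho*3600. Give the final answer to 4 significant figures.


A = 0.11 * 1.6^2 = 0.2816 m^2
C = 0.2816 * 4.8190 * 1.2140 * 3600
C = 5931 t/hr


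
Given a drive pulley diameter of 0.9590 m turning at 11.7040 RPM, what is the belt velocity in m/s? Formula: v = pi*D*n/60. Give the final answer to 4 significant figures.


v = pi * 0.9590 * 11.7040 / 60
v = 0.5877 m/s


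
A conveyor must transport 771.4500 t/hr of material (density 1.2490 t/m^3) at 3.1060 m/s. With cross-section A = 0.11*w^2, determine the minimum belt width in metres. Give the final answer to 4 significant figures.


A_req = 771.4500 / (3.1060 * 1.2490 * 3600) = 0.0552384 m^2
w = sqrt(0.0552384 / 0.11)
w = 0.7086 m


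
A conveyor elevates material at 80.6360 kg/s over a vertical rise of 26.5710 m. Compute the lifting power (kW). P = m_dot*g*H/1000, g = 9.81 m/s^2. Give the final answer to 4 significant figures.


P = 80.6360 * 9.81 * 26.5710 / 1000
P = 21.02 kW


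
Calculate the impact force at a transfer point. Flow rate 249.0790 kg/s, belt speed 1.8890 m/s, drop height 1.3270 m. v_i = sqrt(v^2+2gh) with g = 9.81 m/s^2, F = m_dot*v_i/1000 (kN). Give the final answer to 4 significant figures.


v_i = sqrt(1.8890^2 + 2*9.81*1.3270) = 5.44096 m/s
F = 249.0790 * 5.44096 / 1000
F = 1.355 kN


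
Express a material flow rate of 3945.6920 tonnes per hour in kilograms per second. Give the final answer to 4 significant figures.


m_dot = 3945.6920 * 1000 / 3600
m_dot = 1096 kg/s


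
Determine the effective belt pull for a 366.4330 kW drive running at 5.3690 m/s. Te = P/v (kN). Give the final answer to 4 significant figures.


Te = P / v = 366.4330 / 5.3690
Te = 68.25 kN


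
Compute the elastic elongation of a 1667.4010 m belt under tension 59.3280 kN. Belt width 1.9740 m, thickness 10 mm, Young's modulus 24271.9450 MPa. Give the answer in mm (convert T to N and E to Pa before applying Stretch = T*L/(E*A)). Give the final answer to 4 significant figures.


A = 1.9740 * 0.01 = 0.01974 m^2
Stretch = 59.3280*1000 * 1667.4010 / (24271.9450e6 * 0.01974) * 1000
Stretch = 206.5 mm


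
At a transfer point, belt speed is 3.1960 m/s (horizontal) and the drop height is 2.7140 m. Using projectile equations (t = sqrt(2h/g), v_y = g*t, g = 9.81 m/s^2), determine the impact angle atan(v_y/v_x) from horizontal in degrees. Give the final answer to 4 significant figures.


t = sqrt(2*2.7140/9.81) = 0.74385 s
v_y = 9.81 * 0.74385 = 7.29717 m/s
angle = atan(7.29717 / 3.1960) = 66.35 deg


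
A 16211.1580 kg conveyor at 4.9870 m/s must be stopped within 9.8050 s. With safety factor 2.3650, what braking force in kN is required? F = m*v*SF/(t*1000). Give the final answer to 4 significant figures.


F = 16211.1580 * 4.9870 / 9.8050 * 2.3650 / 1000
F = 19.50 kN


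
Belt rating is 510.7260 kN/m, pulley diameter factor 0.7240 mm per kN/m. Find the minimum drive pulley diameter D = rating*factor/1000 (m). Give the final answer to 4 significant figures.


D = 510.7260 * 0.7240 / 1000
D = 0.3698 m


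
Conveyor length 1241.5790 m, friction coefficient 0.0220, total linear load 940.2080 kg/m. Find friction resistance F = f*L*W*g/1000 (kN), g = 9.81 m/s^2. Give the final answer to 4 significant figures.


F = 0.0220 * 1241.5790 * 940.2080 * 9.81 / 1000
F = 251.9 kN


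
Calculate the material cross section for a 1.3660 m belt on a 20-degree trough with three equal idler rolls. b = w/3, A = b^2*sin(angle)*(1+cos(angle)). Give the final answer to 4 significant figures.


b = 1.3660/3 = 0.455333 m
A = 0.455333^2 * sin(20 deg) * (1 + cos(20 deg))
A = 0.1375 m^2


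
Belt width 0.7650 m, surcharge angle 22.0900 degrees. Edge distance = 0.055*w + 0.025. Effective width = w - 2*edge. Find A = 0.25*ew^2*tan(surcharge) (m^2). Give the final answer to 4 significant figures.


edge = 0.055*0.7650 + 0.025 = 0.067075 m
ew = 0.7650 - 2*0.067075 = 0.63085 m
A = 0.25 * 0.63085^2 * tan(22.0900 deg)
A = 0.04038 m^2


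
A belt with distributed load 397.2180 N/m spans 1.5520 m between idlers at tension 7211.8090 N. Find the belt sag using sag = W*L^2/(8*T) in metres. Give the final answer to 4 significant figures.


sag = 397.2180 * 1.5520^2 / (8 * 7211.8090)
sag = 0.01658 m


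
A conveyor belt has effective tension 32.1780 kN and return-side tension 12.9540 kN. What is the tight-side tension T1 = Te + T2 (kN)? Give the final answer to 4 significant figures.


T1 = Te + T2 = 32.1780 + 12.9540
T1 = 45.13 kN


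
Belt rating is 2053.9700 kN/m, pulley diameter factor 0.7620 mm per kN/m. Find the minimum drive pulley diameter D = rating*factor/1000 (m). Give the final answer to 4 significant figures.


D = 2053.9700 * 0.7620 / 1000
D = 1.565 m


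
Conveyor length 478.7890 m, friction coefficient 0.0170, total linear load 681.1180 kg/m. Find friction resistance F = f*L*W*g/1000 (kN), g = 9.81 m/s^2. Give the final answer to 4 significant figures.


F = 0.0170 * 478.7890 * 681.1180 * 9.81 / 1000
F = 54.39 kN


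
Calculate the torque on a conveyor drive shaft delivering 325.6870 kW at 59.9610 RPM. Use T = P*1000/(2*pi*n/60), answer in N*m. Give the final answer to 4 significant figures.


omega = 2*pi*59.9610/60 = 6.2791 rad/s
T = 325.6870*1000 / 6.2791
T = 51870 N*m


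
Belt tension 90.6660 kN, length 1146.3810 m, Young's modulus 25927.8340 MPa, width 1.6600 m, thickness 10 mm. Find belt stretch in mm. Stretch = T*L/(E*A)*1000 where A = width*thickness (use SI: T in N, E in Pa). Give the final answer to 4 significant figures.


A = 1.6600 * 0.01 = 0.01660 m^2
Stretch = 90.6660*1000 * 1146.3810 / (25927.8340e6 * 0.01660) * 1000
Stretch = 241.5 mm
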